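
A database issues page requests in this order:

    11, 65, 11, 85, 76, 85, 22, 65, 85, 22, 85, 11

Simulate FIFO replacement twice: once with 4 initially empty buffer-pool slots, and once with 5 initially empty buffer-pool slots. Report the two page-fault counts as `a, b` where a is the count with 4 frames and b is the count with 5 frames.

4 frames: F F . F F . F . . . . F → 6 faults.
5 frames: F F . F F . F . . . . . → 5 faults.
5 < 6: adding a frame reduced faults, as is typical.

6, 5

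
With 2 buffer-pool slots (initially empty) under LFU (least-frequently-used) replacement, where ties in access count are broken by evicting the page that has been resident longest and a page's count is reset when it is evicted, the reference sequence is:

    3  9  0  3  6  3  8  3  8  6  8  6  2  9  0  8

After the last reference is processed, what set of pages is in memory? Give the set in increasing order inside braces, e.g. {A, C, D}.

3 → fault, frames {3}
9 → fault, frames {3,9}
0 → fault, evict 3, frames {9,0}
3 → fault, evict 9, frames {0,3}
6 → fault, evict 0, frames {3,6}
3 → hit
8 → fault, evict 6, frames {3,8}
3 → hit
8 → hit
6 → fault, evict 8, frames {3,6}
8 → fault, evict 6, frames {3,8}
6 → fault, evict 8, frames {3,6}
2 → fault, evict 6, frames {3,2}
9 → fault, evict 2, frames {3,9}
0 → fault, evict 9, frames {3,0}
8 → fault, evict 0, frames {3,8}

{3, 8}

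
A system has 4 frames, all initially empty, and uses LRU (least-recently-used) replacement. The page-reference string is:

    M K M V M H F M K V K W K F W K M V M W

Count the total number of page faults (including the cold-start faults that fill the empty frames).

11

M → fault, frames [M]
K → fault, frames [M, K]
M → hit
V → fault, frames [K, M, V]
M → hit
H → fault, frames [K, V, M, H]
F → fault, evict K, frames [V, M, H, F]
M → hit
K → fault, evict V, frames [H, F, M, K]
V → fault, evict H, frames [F, M, K, V]
K → hit
W → fault, evict F, frames [M, V, K, W]
K → hit
F → fault, evict M, frames [V, W, K, F]
W → hit
K → hit
M → fault, evict V, frames [F, W, K, M]
V → fault, evict F, frames [W, K, M, V]
M → hit
W → hit
Page faults: 11.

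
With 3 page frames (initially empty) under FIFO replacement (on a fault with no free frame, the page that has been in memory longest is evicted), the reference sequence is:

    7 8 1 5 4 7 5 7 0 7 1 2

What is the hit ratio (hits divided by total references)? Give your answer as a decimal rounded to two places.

7: miss, frames {7}
8: miss, frames {7,8}
1: miss, frames {7,8,1}
5: miss, evict 7, frames {8,1,5}
4: miss, evict 8, frames {1,5,4}
7: miss, evict 1, frames {5,4,7}
5: hit
7: hit
0: miss, evict 5, frames {4,7,0}
7: hit
1: miss, evict 4, frames {7,0,1}
2: miss, evict 7, frames {0,1,2}
Hits: 3 of 12 references → 3/12 = 0.2500.

0.25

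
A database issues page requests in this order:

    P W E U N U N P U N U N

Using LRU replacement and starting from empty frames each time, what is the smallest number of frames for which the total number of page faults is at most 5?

5

f=1: 12 faults
f=2: 8 faults
f=3: 6 faults
f=4: 6 faults
f=5: 5 faults
Smallest f with faults ≤ 5 is 5.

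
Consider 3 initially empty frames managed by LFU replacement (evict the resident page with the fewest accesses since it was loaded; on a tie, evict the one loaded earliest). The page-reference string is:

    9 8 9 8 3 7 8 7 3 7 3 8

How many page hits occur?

9 → miss, frames {9}
8 → miss, frames {9,8}
9 → hit
8 → hit
3 → miss, frames {9,8,3}
7 → miss, evict 3, frames {9,8,7}
8 → hit
7 → hit
3 → miss, evict 9, frames {8,7,3}
7 → hit
3 → hit
8 → hit
Hits: 7.

7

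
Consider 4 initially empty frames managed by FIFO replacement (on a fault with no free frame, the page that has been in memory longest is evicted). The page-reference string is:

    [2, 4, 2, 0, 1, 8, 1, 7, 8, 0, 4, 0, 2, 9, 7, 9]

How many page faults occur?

11

2: miss, frames [2]
4: miss, frames [2, 4]
2: hit
0: miss, frames [2, 4, 0]
1: miss, frames [2, 4, 0, 1]
8: miss, evict 2, frames [4, 0, 1, 8]
1: hit
7: miss, evict 4, frames [0, 1, 8, 7]
8: hit
0: hit
4: miss, evict 0, frames [1, 8, 7, 4]
0: miss, evict 1, frames [8, 7, 4, 0]
2: miss, evict 8, frames [7, 4, 0, 2]
9: miss, evict 7, frames [4, 0, 2, 9]
7: miss, evict 4, frames [0, 2, 9, 7]
9: hit
Page faults: 11.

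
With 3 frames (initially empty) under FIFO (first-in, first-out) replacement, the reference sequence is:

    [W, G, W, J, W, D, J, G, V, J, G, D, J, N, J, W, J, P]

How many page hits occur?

W: miss, frames (W)
G: miss, frames (W G)
W: hit
J: miss, frames (W G J)
W: hit
D: miss, evict W, frames (G J D)
J: hit
G: hit
V: miss, evict G, frames (J D V)
J: hit
G: miss, evict J, frames (D V G)
D: hit
J: miss, evict D, frames (V G J)
N: miss, evict V, frames (G J N)
J: hit
W: miss, evict G, frames (J N W)
J: hit
P: miss, evict J, frames (N W P)
Hits: 8.

8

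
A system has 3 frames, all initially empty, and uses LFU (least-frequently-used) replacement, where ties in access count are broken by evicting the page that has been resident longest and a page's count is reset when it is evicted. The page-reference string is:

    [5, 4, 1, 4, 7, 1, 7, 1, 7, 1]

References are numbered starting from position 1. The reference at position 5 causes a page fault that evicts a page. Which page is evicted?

5

pos 1: 5 → miss, frames {5}
pos 2: 4 → miss, frames {5,4}
pos 3: 1 → miss, frames {5,4,1}
pos 4: 4 → hit
pos 5: 7 → miss, evict 5, frames {4,1,7}
At position 5, page 5 is evicted.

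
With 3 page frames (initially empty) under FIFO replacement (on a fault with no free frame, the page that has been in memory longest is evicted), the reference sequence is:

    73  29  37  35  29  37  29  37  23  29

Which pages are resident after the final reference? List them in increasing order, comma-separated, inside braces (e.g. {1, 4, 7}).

73 → miss, frames (73)
29 → miss, frames (73 29)
37 → miss, frames (73 29 37)
35 → miss, evict 73, frames (29 37 35)
29 → hit
37 → hit
29 → hit
37 → hit
23 → miss, evict 29, frames (37 35 23)
29 → miss, evict 37, frames (35 23 29)

{23, 29, 35}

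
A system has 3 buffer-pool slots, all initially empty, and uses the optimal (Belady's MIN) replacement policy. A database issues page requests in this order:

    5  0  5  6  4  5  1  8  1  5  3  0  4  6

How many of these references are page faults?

5 -> miss, frames (5)
0 -> miss, frames (5 0)
5 -> hit
6 -> miss, frames (5 0 6)
4 -> miss, evict 6, frames (5 0 4)
5 -> hit
1 -> miss, evict 4, frames (5 0 1)
8 -> miss, evict 0, frames (5 1 8)
1 -> hit
5 -> hit
3 -> miss, evict 8, frames (5 1 3)
0 -> miss, evict 3, frames (5 1 0)
4 -> miss, evict 0, frames (5 1 4)
6 -> miss, evict 4, frames (5 1 6)
Page faults: 10.

10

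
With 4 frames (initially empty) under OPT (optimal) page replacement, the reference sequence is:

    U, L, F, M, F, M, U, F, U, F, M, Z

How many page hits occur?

7

U → miss, frames {U}
L → miss, frames {U,L}
F → miss, frames {U,L,F}
M → miss, frames {U,L,F,M}
F → hit
M → hit
U → hit
F → hit
U → hit
F → hit
M → hit
Z → miss, evict M, frames {U,L,F,Z}
Hits: 7.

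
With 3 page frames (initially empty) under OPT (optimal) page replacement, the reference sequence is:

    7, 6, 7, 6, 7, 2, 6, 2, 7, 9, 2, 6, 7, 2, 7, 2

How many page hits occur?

7: miss, frames [7]
6: miss, frames [7, 6]
7: hit
6: hit
7: hit
2: miss, frames [7, 6, 2]
6: hit
2: hit
7: hit
9: miss, evict 7, frames [6, 2, 9]
2: hit
6: hit
7: miss, evict 9, frames [6, 2, 7]
2: hit
7: hit
2: hit
Hits: 11.

11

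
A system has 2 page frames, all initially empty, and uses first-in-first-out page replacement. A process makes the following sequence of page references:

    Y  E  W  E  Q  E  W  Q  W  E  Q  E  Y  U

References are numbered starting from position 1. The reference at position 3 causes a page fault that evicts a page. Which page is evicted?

Y

pos 1: Y -> miss, frames {Y}
pos 2: E -> miss, frames {Y,E}
pos 3: W -> miss, evict Y, frames {E,W}
At position 3, page Y is evicted.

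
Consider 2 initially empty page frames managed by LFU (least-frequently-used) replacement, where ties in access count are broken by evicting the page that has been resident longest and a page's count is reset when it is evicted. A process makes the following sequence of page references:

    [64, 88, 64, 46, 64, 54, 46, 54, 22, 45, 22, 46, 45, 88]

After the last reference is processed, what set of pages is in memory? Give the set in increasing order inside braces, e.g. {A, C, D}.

{64, 88}

64 → miss, frames (64)
88 → miss, frames (64 88)
64 → hit
46 → miss, evict 88, frames (64 46)
64 → hit
54 → miss, evict 46, frames (64 54)
46 → miss, evict 54, frames (64 46)
54 → miss, evict 46, frames (64 54)
22 → miss, evict 54, frames (64 22)
45 → miss, evict 22, frames (64 45)
22 → miss, evict 45, frames (64 22)
46 → miss, evict 22, frames (64 46)
45 → miss, evict 46, frames (64 45)
88 → miss, evict 45, frames (64 88)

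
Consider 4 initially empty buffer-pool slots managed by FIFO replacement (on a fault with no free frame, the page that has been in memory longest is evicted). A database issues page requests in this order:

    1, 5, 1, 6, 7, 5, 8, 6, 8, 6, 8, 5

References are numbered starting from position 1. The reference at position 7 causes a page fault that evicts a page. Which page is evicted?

pos 1: 1: fault, frames (1)
pos 2: 5: fault, frames (1 5)
pos 3: 1: hit
pos 4: 6: fault, frames (1 5 6)
pos 5: 7: fault, frames (1 5 6 7)
pos 6: 5: hit
pos 7: 8: fault, evict 1, frames (5 6 7 8)
At position 7, page 1 is evicted.

1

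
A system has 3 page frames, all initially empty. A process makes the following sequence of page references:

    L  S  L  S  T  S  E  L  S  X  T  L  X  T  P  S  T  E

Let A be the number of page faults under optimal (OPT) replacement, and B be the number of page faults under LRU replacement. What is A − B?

Under OPT: F F . . F . F . . F F . . . F F . F → 9 faults.
Under LRU: F F . . F . F F . F F F . . F F . F → 11 faults.
A − B = 9 − 11 = -2.

-2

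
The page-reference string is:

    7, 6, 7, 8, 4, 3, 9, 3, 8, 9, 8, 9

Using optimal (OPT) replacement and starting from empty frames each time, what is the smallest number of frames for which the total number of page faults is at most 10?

2

f=1: 12 faults
f=2: 7 faults
f=3: 6 faults
f=4: 6 faults
f=5: 6 faults
f=6: 6 faults
Smallest f with faults ≤ 10 is 2.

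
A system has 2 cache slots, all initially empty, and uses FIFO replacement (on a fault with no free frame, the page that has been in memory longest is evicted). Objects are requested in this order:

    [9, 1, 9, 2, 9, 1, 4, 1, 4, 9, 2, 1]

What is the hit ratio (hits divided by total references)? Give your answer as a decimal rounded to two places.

9 -> fault, frames (9)
1 -> fault, frames (9 1)
9 -> hit
2 -> fault, evict 9, frames (1 2)
9 -> fault, evict 1, frames (2 9)
1 -> fault, evict 2, frames (9 1)
4 -> fault, evict 9, frames (1 4)
1 -> hit
4 -> hit
9 -> fault, evict 1, frames (4 9)
2 -> fault, evict 4, frames (9 2)
1 -> fault, evict 9, frames (2 1)
Hits: 3 of 12 references → 3/12 = 0.2500.

0.25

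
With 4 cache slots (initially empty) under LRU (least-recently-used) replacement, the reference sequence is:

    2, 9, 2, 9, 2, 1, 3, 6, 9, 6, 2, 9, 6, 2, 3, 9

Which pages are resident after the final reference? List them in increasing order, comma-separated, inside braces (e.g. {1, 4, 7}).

{2, 3, 6, 9}

2 → fault, frames {2}
9 → fault, frames {2,9}
2 → hit
9 → hit
2 → hit
1 → fault, frames {9,2,1}
3 → fault, frames {9,2,1,3}
6 → fault, evict 9, frames {2,1,3,6}
9 → fault, evict 2, frames {1,3,6,9}
6 → hit
2 → fault, evict 1, frames {3,9,6,2}
9 → hit
6 → hit
2 → hit
3 → hit
9 → hit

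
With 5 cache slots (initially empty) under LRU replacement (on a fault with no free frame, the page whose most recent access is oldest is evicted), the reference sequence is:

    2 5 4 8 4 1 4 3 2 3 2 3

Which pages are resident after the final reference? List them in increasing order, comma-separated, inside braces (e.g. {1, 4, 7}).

{1, 2, 3, 4, 8}

2 → fault, frames (2)
5 → fault, frames (2 5)
4 → fault, frames (2 5 4)
8 → fault, frames (2 5 4 8)
4 → hit
1 → fault, frames (2 5 8 4 1)
4 → hit
3 → fault, evict 2, frames (5 8 1 4 3)
2 → fault, evict 5, frames (8 1 4 3 2)
3 → hit
2 → hit
3 → hit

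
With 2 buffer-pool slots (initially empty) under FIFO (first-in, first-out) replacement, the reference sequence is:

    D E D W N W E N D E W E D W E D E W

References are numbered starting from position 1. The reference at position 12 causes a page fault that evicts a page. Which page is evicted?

pos 1: D → fault, frames (D)
pos 2: E → fault, frames (D E)
pos 3: D → hit
pos 4: W → fault, evict D, frames (E W)
pos 5: N → fault, evict E, frames (W N)
pos 6: W → hit
pos 7: E → fault, evict W, frames (N E)
pos 8: N → hit
pos 9: D → fault, evict N, frames (E D)
pos 10: E → hit
pos 11: W → fault, evict E, frames (D W)
pos 12: E → fault, evict D, frames (W E)
At position 12, page D is evicted.

D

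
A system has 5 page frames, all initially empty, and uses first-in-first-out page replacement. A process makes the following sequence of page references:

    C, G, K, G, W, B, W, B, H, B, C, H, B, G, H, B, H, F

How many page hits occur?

C → miss, frames {C}
G → miss, frames {C,G}
K → miss, frames {C,G,K}
G → hit
W → miss, frames {C,G,K,W}
B → miss, frames {C,G,K,W,B}
W → hit
B → hit
H → miss, evict C, frames {G,K,W,B,H}
B → hit
C → miss, evict G, frames {K,W,B,H,C}
H → hit
B → hit
G → miss, evict K, frames {W,B,H,C,G}
H → hit
B → hit
H → hit
F → miss, evict W, frames {B,H,C,G,F}
Hits: 9.

9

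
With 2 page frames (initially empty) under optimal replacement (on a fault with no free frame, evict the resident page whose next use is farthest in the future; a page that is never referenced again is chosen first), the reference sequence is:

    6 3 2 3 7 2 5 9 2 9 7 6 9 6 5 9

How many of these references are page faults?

6 → fault, frames [6]
3 → fault, frames [6, 3]
2 → fault, evict 6, frames [3, 2]
3 → hit
7 → fault, evict 3, frames [2, 7]
2 → hit
5 → fault, evict 7, frames [2, 5]
9 → fault, evict 5, frames [2, 9]
2 → hit
9 → hit
7 → fault, evict 2, frames [9, 7]
6 → fault, evict 7, frames [9, 6]
9 → hit
6 → hit
5 → fault, evict 6, frames [9, 5]
9 → hit
Page faults: 9.

9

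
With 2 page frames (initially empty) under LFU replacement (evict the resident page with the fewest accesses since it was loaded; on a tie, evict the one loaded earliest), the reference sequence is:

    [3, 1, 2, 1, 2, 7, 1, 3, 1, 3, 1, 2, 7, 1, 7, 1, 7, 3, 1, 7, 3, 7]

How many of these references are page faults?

3: fault, frames {3}
1: fault, frames {3,1}
2: fault, evict 3, frames {1,2}
1: hit
2: hit
7: fault, evict 1, frames {2,7}
1: fault, evict 7, frames {2,1}
3: fault, evict 1, frames {2,3}
1: fault, evict 3, frames {2,1}
3: fault, evict 1, frames {2,3}
1: fault, evict 3, frames {2,1}
2: hit
7: fault, evict 1, frames {2,7}
1: fault, evict 7, frames {2,1}
7: fault, evict 1, frames {2,7}
1: fault, evict 7, frames {2,1}
7: fault, evict 1, frames {2,7}
3: fault, evict 7, frames {2,3}
1: fault, evict 3, frames {2,1}
7: fault, evict 1, frames {2,7}
3: fault, evict 7, frames {2,3}
7: fault, evict 3, frames {2,7}
Page faults: 19.

19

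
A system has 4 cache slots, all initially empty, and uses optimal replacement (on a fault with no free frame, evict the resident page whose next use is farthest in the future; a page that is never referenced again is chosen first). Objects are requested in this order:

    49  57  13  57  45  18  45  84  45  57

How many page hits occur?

49 -> miss, frames {49}
57 -> miss, frames {49,57}
13 -> miss, frames {49,57,13}
57 -> hit
45 -> miss, frames {49,57,13,45}
18 -> miss, evict 13, frames {49,57,45,18}
45 -> hit
84 -> miss, evict 18, frames {49,57,45,84}
45 -> hit
57 -> hit
Hits: 4.

4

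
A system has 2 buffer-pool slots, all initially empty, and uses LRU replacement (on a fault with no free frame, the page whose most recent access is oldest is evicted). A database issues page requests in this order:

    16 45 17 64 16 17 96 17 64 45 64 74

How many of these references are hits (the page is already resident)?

2

16 → miss, frames [16]
45 → miss, frames [16, 45]
17 → miss, evict 16, frames [45, 17]
64 → miss, evict 45, frames [17, 64]
16 → miss, evict 17, frames [64, 16]
17 → miss, evict 64, frames [16, 17]
96 → miss, evict 16, frames [17, 96]
17 → hit
64 → miss, evict 96, frames [17, 64]
45 → miss, evict 17, frames [64, 45]
64 → hit
74 → miss, evict 45, frames [64, 74]
Hits: 2.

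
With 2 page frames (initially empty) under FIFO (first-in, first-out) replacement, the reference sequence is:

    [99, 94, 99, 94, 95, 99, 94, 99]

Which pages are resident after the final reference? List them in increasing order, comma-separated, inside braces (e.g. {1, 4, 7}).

{94, 99}

99 -> miss, frames (99)
94 -> miss, frames (99 94)
99 -> hit
94 -> hit
95 -> miss, evict 99, frames (94 95)
99 -> miss, evict 94, frames (95 99)
94 -> miss, evict 95, frames (99 94)
99 -> hit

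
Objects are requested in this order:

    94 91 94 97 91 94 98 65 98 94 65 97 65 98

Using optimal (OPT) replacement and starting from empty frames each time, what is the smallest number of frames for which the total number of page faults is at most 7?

f=1: 14 faults
f=2: 9 faults
f=3: 6 faults
f=4: 5 faults
f=5: 5 faults
Smallest f with faults ≤ 7 is 3.

3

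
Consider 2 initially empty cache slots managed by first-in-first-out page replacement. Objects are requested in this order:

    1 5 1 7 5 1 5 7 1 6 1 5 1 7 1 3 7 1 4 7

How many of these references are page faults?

15

1: miss, frames (1)
5: miss, frames (1 5)
1: hit
7: miss, evict 1, frames (5 7)
5: hit
1: miss, evict 5, frames (7 1)
5: miss, evict 7, frames (1 5)
7: miss, evict 1, frames (5 7)
1: miss, evict 5, frames (7 1)
6: miss, evict 7, frames (1 6)
1: hit
5: miss, evict 1, frames (6 5)
1: miss, evict 6, frames (5 1)
7: miss, evict 5, frames (1 7)
1: hit
3: miss, evict 1, frames (7 3)
7: hit
1: miss, evict 7, frames (3 1)
4: miss, evict 3, frames (1 4)
7: miss, evict 1, frames (4 7)
Page faults: 15.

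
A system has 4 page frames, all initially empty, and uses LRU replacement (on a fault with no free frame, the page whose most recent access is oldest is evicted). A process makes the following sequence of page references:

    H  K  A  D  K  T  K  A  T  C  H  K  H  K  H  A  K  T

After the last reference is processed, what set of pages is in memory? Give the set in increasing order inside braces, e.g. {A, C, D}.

{A, H, K, T}

H: fault, frames (H)
K: fault, frames (H K)
A: fault, frames (H K A)
D: fault, frames (H K A D)
K: hit
T: fault, evict H, frames (A D K T)
K: hit
A: hit
T: hit
C: fault, evict D, frames (K A T C)
H: fault, evict K, frames (A T C H)
K: fault, evict A, frames (T C H K)
H: hit
K: hit
H: hit
A: fault, evict T, frames (C K H A)
K: hit
T: fault, evict C, frames (H A K T)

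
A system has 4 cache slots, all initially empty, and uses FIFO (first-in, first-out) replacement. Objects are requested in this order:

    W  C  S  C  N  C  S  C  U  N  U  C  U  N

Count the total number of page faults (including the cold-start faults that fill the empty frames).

W -> fault, frames [W]
C -> fault, frames [W, C]
S -> fault, frames [W, C, S]
C -> hit
N -> fault, frames [W, C, S, N]
C -> hit
S -> hit
C -> hit
U -> fault, evict W, frames [C, S, N, U]
N -> hit
U -> hit
C -> hit
U -> hit
N -> hit
Page faults: 5.

5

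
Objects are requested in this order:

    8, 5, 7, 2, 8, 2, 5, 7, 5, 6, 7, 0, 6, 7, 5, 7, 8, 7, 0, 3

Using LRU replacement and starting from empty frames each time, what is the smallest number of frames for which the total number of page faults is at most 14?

f=1: 20 faults
f=2: 16 faults
f=3: 13 faults
f=4: 9 faults
f=5: 8 faults
f=6: 7 faults
f=7: 7 faults
Smallest f with faults ≤ 14 is 3.

3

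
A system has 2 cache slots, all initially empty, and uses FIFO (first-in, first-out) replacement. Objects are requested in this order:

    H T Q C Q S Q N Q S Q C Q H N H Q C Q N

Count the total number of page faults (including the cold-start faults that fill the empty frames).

15

H: fault, frames (H)
T: fault, frames (H T)
Q: fault, evict H, frames (T Q)
C: fault, evict T, frames (Q C)
Q: hit
S: fault, evict Q, frames (C S)
Q: fault, evict C, frames (S Q)
N: fault, evict S, frames (Q N)
Q: hit
S: fault, evict Q, frames (N S)
Q: fault, evict N, frames (S Q)
C: fault, evict S, frames (Q C)
Q: hit
H: fault, evict Q, frames (C H)
N: fault, evict C, frames (H N)
H: hit
Q: fault, evict H, frames (N Q)
C: fault, evict N, frames (Q C)
Q: hit
N: fault, evict Q, frames (C N)
Page faults: 15.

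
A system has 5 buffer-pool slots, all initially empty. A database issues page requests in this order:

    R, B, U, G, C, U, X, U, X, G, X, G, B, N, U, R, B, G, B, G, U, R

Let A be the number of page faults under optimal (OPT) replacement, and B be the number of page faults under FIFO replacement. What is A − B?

-4

Under OPT: F F F F F . F . . . . . . F . . . . . . . . → 7 faults.
Under FIFO: F F F F F . F . . . . . . F . F F F . . F . → 11 faults.
A − B = 7 − 11 = -4.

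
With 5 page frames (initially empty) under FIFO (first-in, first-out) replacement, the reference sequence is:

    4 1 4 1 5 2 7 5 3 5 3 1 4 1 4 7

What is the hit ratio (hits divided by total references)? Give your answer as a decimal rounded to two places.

0.50

4: miss, frames [4]
1: miss, frames [4, 1]
4: hit
1: hit
5: miss, frames [4, 1, 5]
2: miss, frames [4, 1, 5, 2]
7: miss, frames [4, 1, 5, 2, 7]
5: hit
3: miss, evict 4, frames [1, 5, 2, 7, 3]
5: hit
3: hit
1: hit
4: miss, evict 1, frames [5, 2, 7, 3, 4]
1: miss, evict 5, frames [2, 7, 3, 4, 1]
4: hit
7: hit
Hits: 8 of 16 references → 8/16 = 0.5000.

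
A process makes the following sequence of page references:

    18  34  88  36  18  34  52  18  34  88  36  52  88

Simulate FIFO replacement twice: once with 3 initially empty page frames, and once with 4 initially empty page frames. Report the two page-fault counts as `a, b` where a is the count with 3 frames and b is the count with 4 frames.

3 frames: F F F F F F F . . F F . . → 9 faults.
4 frames: F F F F . . F F F F F F . → 10 faults.
10 > 9: adding a frame increased faults — Belady's anomaly.

9, 10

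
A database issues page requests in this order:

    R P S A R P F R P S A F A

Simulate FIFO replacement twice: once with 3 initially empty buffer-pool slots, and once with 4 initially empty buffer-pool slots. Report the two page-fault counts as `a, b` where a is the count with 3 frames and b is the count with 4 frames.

3 frames: F F F F F F F . . F F . . → 9 faults.
4 frames: F F F F . . F F F F F F . → 10 faults.
10 > 9: adding a frame increased faults — Belady's anomaly.

9, 10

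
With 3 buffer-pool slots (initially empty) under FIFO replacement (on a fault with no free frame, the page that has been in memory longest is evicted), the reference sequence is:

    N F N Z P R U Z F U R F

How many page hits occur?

3

N → fault, frames {N}
F → fault, frames {N,F}
N → hit
Z → fault, frames {N,F,Z}
P → fault, evict N, frames {F,Z,P}
R → fault, evict F, frames {Z,P,R}
U → fault, evict Z, frames {P,R,U}
Z → fault, evict P, frames {R,U,Z}
F → fault, evict R, frames {U,Z,F}
U → hit
R → fault, evict U, frames {Z,F,R}
F → hit
Hits: 3.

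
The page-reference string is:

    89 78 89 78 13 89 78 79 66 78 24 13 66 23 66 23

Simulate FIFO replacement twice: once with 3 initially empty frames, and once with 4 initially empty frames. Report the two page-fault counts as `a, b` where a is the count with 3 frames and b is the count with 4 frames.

10, 7

3 frames: F F . . F . . F F F F F F F . . → 10 faults.
4 frames: F F . . F . . F F . F . . F . . → 7 faults.
7 < 10: adding a frame reduced faults, as is typical.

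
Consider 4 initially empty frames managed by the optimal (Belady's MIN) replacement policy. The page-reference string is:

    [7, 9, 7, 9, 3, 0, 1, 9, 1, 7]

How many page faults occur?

5

7 -> miss, frames {7}
9 -> miss, frames {7,9}
7 -> hit
9 -> hit
3 -> miss, frames {7,9,3}
0 -> miss, frames {7,9,3,0}
1 -> miss, evict 0, frames {7,9,3,1}
9 -> hit
1 -> hit
7 -> hit
Page faults: 5.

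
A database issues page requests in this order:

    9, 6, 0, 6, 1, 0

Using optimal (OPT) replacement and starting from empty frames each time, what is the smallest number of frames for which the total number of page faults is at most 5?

2

f=1: 6 faults
f=2: 4 faults
f=3: 4 faults
f=4: 4 faults
Smallest f with faults ≤ 5 is 2.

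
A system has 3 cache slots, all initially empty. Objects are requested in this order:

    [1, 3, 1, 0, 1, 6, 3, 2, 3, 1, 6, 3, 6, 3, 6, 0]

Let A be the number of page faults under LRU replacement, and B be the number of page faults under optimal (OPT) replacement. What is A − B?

2

Under LRU: F F . F . F F F . F F . . . . F → 9 faults.
Under OPT: F F . F . F . F . . F . . . . F → 7 faults.
A − B = 9 − 7 = 2.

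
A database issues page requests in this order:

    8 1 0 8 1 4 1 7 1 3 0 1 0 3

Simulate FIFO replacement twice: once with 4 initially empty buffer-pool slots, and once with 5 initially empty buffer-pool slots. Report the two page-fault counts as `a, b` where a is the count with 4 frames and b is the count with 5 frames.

8, 6

4 frames: F F F . . F . F . F . F F . → 8 faults.
5 frames: F F F . . F . F . F . . . . → 6 faults.
6 < 8: adding a frame reduced faults, as is typical.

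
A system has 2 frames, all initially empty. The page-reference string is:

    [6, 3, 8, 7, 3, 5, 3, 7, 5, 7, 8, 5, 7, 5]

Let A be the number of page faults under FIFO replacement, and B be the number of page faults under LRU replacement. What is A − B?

-1

Under FIFO: F F F F F F . F . . F F F . → 10 faults.
Under LRU: F F F F F F . F F . F F F . → 11 faults.
A − B = 10 − 11 = -1.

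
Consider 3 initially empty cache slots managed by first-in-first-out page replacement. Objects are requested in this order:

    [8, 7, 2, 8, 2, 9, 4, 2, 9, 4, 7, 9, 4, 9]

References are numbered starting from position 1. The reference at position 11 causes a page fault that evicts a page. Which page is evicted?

pos 1: 8 -> miss, frames [8]
pos 2: 7 -> miss, frames [8, 7]
pos 3: 2 -> miss, frames [8, 7, 2]
pos 4: 8 -> hit
pos 5: 2 -> hit
pos 6: 9 -> miss, evict 8, frames [7, 2, 9]
pos 7: 4 -> miss, evict 7, frames [2, 9, 4]
pos 8: 2 -> hit
pos 9: 9 -> hit
pos 10: 4 -> hit
pos 11: 7 -> miss, evict 2, frames [9, 4, 7]
At position 11, page 2 is evicted.

2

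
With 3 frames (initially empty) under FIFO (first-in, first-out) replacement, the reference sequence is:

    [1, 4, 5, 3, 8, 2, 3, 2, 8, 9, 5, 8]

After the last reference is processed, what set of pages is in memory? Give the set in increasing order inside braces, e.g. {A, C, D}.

1 -> miss, frames (1)
4 -> miss, frames (1 4)
5 -> miss, frames (1 4 5)
3 -> miss, evict 1, frames (4 5 3)
8 -> miss, evict 4, frames (5 3 8)
2 -> miss, evict 5, frames (3 8 2)
3 -> hit
2 -> hit
8 -> hit
9 -> miss, evict 3, frames (8 2 9)
5 -> miss, evict 8, frames (2 9 5)
8 -> miss, evict 2, frames (9 5 8)

{5, 8, 9}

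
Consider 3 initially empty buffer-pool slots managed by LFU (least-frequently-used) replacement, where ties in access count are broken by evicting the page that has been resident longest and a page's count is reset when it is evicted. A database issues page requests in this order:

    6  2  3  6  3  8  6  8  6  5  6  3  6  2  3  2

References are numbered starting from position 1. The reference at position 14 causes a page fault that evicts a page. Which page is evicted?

3

pos 1: 6 -> miss, frames [6]
pos 2: 2 -> miss, frames [6, 2]
pos 3: 3 -> miss, frames [6, 2, 3]
pos 4: 6 -> hit
pos 5: 3 -> hit
pos 6: 8 -> miss, evict 2, frames [6, 3, 8]
pos 7: 6 -> hit
pos 8: 8 -> hit
pos 9: 6 -> hit
pos 10: 5 -> miss, evict 3, frames [6, 8, 5]
pos 11: 6 -> hit
pos 12: 3 -> miss, evict 5, frames [6, 8, 3]
pos 13: 6 -> hit
pos 14: 2 -> miss, evict 3, frames [6, 8, 2]
At position 14, page 3 is evicted.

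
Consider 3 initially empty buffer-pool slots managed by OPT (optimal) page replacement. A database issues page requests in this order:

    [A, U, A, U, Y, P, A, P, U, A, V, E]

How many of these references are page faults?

6

A -> fault, frames {A}
U -> fault, frames {A,U}
A -> hit
U -> hit
Y -> fault, frames {A,U,Y}
P -> fault, evict Y, frames {A,U,P}
A -> hit
P -> hit
U -> hit
A -> hit
V -> fault, evict P, frames {A,U,V}
E -> fault, evict V, frames {A,U,E}
Page faults: 6.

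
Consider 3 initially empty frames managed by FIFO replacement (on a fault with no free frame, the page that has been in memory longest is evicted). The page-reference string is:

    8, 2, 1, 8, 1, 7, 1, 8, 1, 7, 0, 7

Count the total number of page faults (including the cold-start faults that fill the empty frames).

6

8 → fault, frames (8)
2 → fault, frames (8 2)
1 → fault, frames (8 2 1)
8 → hit
1 → hit
7 → fault, evict 8, frames (2 1 7)
1 → hit
8 → fault, evict 2, frames (1 7 8)
1 → hit
7 → hit
0 → fault, evict 1, frames (7 8 0)
7 → hit
Page faults: 6.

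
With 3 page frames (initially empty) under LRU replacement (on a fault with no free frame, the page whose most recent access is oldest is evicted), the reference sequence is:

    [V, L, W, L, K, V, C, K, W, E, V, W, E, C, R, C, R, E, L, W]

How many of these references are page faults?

V: fault, frames (V)
L: fault, frames (V L)
W: fault, frames (V L W)
L: hit
K: fault, evict V, frames (W L K)
V: fault, evict W, frames (L K V)
C: fault, evict L, frames (K V C)
K: hit
W: fault, evict V, frames (C K W)
E: fault, evict C, frames (K W E)
V: fault, evict K, frames (W E V)
W: hit
E: hit
C: fault, evict V, frames (W E C)
R: fault, evict W, frames (E C R)
C: hit
R: hit
E: hit
L: fault, evict C, frames (R E L)
W: fault, evict R, frames (E L W)
Page faults: 13.

13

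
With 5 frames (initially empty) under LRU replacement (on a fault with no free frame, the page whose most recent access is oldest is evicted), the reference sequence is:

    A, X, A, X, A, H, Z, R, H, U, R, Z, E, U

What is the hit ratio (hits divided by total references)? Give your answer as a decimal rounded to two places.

A → fault, frames (A)
X → fault, frames (A X)
A → hit
X → hit
A → hit
H → fault, frames (X A H)
Z → fault, frames (X A H Z)
R → fault, frames (X A H Z R)
H → hit
U → fault, evict X, frames (A Z R H U)
R → hit
Z → hit
E → fault, evict A, frames (H U R Z E)
U → hit
Hits: 7 of 14 references → 7/14 = 0.5000.

0.50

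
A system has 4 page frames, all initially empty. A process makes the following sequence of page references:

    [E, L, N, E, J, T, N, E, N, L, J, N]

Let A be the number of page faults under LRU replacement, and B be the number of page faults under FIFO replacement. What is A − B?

-1

Under LRU: F F F . F F . . . F F . → 7 faults.
Under FIFO: F F F . F F . F . F . F → 8 faults.
A − B = 7 − 8 = -1.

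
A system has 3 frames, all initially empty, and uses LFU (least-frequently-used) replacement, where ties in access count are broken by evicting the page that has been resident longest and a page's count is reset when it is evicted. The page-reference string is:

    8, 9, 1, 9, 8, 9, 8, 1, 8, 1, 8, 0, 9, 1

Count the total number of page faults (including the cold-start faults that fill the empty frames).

5

8 → fault, frames [8]
9 → fault, frames [8, 9]
1 → fault, frames [8, 9, 1]
9 → hit
8 → hit
9 → hit
8 → hit
1 → hit
8 → hit
1 → hit
8 → hit
0 → fault, evict 9, frames [8, 1, 0]
9 → fault, evict 0, frames [8, 1, 9]
1 → hit
Page faults: 5.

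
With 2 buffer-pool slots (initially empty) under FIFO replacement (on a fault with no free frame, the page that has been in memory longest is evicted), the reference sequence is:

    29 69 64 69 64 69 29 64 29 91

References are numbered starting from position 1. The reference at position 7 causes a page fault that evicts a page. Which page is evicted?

pos 1: 29 -> miss, frames [29]
pos 2: 69 -> miss, frames [29, 69]
pos 3: 64 -> miss, evict 29, frames [69, 64]
pos 4: 69 -> hit
pos 5: 64 -> hit
pos 6: 69 -> hit
pos 7: 29 -> miss, evict 69, frames [64, 29]
At position 7, page 69 is evicted.

69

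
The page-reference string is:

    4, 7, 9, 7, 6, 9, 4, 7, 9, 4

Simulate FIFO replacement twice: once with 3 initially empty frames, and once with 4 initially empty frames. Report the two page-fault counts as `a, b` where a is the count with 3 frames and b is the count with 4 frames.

7, 4

3 frames: F F F . F . F F F . → 7 faults.
4 frames: F F F . F . . . . . → 4 faults.
4 < 7: adding a frame reduced faults, as is typical.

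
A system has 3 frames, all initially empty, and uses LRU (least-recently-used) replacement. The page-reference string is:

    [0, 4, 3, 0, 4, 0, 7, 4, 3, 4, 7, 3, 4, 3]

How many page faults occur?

5

0: fault, frames (0)
4: fault, frames (0 4)
3: fault, frames (0 4 3)
0: hit
4: hit
0: hit
7: fault, evict 3, frames (4 0 7)
4: hit
3: fault, evict 0, frames (7 4 3)
4: hit
7: hit
3: hit
4: hit
3: hit
Page faults: 5.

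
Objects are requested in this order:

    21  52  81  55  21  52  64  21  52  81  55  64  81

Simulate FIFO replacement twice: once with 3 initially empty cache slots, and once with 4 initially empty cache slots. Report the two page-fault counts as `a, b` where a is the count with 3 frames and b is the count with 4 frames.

3 frames: F F F F F F F . . F F . . → 9 faults.
4 frames: F F F F . . F F F F F F . → 10 faults.
10 > 9: adding a frame increased faults — Belady's anomaly.

9, 10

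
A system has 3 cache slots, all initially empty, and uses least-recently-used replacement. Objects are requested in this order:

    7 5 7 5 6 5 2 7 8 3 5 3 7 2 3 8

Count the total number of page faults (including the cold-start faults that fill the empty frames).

7 → miss, frames (7)
5 → miss, frames (7 5)
7 → hit
5 → hit
6 → miss, frames (7 5 6)
5 → hit
2 → miss, evict 7, frames (6 5 2)
7 → miss, evict 6, frames (5 2 7)
8 → miss, evict 5, frames (2 7 8)
3 → miss, evict 2, frames (7 8 3)
5 → miss, evict 7, frames (8 3 5)
3 → hit
7 → miss, evict 8, frames (5 3 7)
2 → miss, evict 5, frames (3 7 2)
3 → hit
8 → miss, evict 7, frames (2 3 8)
Page faults: 11.

11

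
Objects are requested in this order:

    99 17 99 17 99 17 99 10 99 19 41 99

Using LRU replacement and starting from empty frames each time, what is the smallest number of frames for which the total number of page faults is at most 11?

f=1: 12 faults
f=2: 6 faults
f=3: 5 faults
f=4: 5 faults
f=5: 5 faults
Smallest f with faults ≤ 11 is 2.

2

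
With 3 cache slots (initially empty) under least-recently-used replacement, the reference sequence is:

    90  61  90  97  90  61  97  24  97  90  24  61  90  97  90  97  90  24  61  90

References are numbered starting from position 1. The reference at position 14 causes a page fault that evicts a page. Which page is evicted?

24

pos 1: 90 -> fault, frames {90}
pos 2: 61 -> fault, frames {90,61}
pos 3: 90 -> hit
pos 4: 97 -> fault, frames {61,90,97}
pos 5: 90 -> hit
pos 6: 61 -> hit
pos 7: 97 -> hit
pos 8: 24 -> fault, evict 90, frames {61,97,24}
pos 9: 97 -> hit
pos 10: 90 -> fault, evict 61, frames {24,97,90}
pos 11: 24 -> hit
pos 12: 61 -> fault, evict 97, frames {90,24,61}
pos 13: 90 -> hit
pos 14: 97 -> fault, evict 24, frames {61,90,97}
At position 14, page 24 is evicted.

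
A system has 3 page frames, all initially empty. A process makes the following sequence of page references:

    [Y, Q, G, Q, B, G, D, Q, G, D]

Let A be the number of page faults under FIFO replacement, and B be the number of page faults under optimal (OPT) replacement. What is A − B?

Under FIFO: F F F . F . F F F . → 7 faults.
Under OPT: F F F . F . F . . . → 5 faults.
A − B = 7 − 5 = 2.

2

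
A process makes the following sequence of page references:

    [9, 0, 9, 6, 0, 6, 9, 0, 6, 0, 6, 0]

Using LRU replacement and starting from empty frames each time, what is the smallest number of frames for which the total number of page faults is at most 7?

2

f=1: 12 faults
f=2: 7 faults
f=3: 3 faults
Smallest f with faults ≤ 7 is 2.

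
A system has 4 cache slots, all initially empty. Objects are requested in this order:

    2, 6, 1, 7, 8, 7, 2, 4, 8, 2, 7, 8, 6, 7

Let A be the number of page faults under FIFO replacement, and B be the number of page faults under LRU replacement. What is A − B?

Under FIFO: F F F F F . F F . . . . F F → 9 faults.
Under LRU: F F F F F . F F . . . . F . → 8 faults.
A − B = 9 − 8 = 1.

1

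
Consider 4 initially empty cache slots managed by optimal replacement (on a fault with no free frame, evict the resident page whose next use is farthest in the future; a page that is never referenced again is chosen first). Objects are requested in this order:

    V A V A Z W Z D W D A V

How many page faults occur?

5

V -> miss, frames {V}
A -> miss, frames {V,A}
V -> hit
A -> hit
Z -> miss, frames {V,A,Z}
W -> miss, frames {V,A,Z,W}
Z -> hit
D -> miss, evict Z, frames {V,A,W,D}
W -> hit
D -> hit
A -> hit
V -> hit
Page faults: 5.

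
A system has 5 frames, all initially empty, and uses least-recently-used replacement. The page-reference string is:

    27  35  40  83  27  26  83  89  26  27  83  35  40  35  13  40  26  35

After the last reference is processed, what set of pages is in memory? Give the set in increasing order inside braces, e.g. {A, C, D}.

{13, 26, 35, 40, 83}

27 -> fault, frames [27]
35 -> fault, frames [27, 35]
40 -> fault, frames [27, 35, 40]
83 -> fault, frames [27, 35, 40, 83]
27 -> hit
26 -> fault, frames [35, 40, 83, 27, 26]
83 -> hit
89 -> fault, evict 35, frames [40, 27, 26, 83, 89]
26 -> hit
27 -> hit
83 -> hit
35 -> fault, evict 40, frames [89, 26, 27, 83, 35]
40 -> fault, evict 89, frames [26, 27, 83, 35, 40]
35 -> hit
13 -> fault, evict 26, frames [27, 83, 40, 35, 13]
40 -> hit
26 -> fault, evict 27, frames [83, 35, 13, 40, 26]
35 -> hit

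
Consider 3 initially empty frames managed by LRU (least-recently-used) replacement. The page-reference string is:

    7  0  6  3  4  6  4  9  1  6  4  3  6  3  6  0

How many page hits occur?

7 -> fault, frames [7]
0 -> fault, frames [7, 0]
6 -> fault, frames [7, 0, 6]
3 -> fault, evict 7, frames [0, 6, 3]
4 -> fault, evict 0, frames [6, 3, 4]
6 -> hit
4 -> hit
9 -> fault, evict 3, frames [6, 4, 9]
1 -> fault, evict 6, frames [4, 9, 1]
6 -> fault, evict 4, frames [9, 1, 6]
4 -> fault, evict 9, frames [1, 6, 4]
3 -> fault, evict 1, frames [6, 4, 3]
6 -> hit
3 -> hit
6 -> hit
0 -> fault, evict 4, frames [3, 6, 0]
Hits: 5.

5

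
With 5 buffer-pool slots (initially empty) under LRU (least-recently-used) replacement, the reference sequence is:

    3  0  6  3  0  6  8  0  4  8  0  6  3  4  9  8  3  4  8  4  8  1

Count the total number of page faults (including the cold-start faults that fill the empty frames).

3 → miss, frames {3}
0 → miss, frames {3,0}
6 → miss, frames {3,0,6}
3 → hit
0 → hit
6 → hit
8 → miss, frames {3,0,6,8}
0 → hit
4 → miss, frames {3,6,8,0,4}
8 → hit
0 → hit
6 → hit
3 → hit
4 → hit
9 → miss, evict 8, frames {0,6,3,4,9}
8 → miss, evict 0, frames {6,3,4,9,8}
3 → hit
4 → hit
8 → hit
4 → hit
8 → hit
1 → miss, evict 6, frames {9,3,4,8,1}
Page faults: 8.

8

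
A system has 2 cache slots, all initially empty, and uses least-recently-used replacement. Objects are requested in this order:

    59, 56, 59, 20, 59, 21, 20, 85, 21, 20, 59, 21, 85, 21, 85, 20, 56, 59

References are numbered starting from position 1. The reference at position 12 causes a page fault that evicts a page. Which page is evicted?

20

pos 1: 59 → fault, frames {59}
pos 2: 56 → fault, frames {59,56}
pos 3: 59 → hit
pos 4: 20 → fault, evict 56, frames {59,20}
pos 5: 59 → hit
pos 6: 21 → fault, evict 20, frames {59,21}
pos 7: 20 → fault, evict 59, frames {21,20}
pos 8: 85 → fault, evict 21, frames {20,85}
pos 9: 21 → fault, evict 20, frames {85,21}
pos 10: 20 → fault, evict 85, frames {21,20}
pos 11: 59 → fault, evict 21, frames {20,59}
pos 12: 21 → fault, evict 20, frames {59,21}
At position 12, page 20 is evicted.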